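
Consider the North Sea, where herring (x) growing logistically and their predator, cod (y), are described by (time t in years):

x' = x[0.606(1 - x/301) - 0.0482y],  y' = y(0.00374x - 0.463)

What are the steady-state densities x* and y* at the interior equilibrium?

From dy/dt = 0 with y > 0: 0.00374x* = 0.463, so x* = 124.
Substitute into dx/dt = 0: 0.606(1 - 124/301) = 0.0482y*.
The bracket is 0.589, giving y* = 0.357/0.0482 = 7.4.

x* ≈ 124, y* ≈ 7.4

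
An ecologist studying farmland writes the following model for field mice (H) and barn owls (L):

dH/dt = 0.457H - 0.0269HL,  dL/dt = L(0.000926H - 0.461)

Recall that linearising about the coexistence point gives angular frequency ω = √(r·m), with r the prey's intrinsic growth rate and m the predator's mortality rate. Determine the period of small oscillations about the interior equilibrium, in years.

T ≈ 13.7 years

Here r = 0.457 and m = 0.461, so r·m = 0.211.
ω = √0.211 = 0.459 per year, hence T = 2π/ω ≈ 13.7 years.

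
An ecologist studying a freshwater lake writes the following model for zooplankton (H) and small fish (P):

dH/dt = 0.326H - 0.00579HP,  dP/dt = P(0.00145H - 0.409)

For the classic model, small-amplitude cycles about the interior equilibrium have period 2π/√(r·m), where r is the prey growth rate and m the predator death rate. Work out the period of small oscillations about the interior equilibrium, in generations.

Here r = 0.326 and m = 0.409, so r·m = 0.133.
ω = √0.133 = 0.365 per generation, hence T = 2π/ω ≈ 17.2 generations.

T ≈ 17.2 generations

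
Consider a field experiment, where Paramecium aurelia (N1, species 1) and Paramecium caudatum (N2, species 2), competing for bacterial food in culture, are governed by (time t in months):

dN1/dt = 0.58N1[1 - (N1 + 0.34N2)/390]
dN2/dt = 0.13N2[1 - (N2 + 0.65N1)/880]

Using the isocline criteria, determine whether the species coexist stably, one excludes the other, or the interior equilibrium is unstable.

Compare the nullcline intercepts: K1/α12 = 390/0.34 = 1150 > K2 = 880; K2/α21 = 880/0.65 = 1350 > K1 = 390.
Since both inequalities hold, each species can invade when rare, so the interior equilibrium is stable.

stable coexistence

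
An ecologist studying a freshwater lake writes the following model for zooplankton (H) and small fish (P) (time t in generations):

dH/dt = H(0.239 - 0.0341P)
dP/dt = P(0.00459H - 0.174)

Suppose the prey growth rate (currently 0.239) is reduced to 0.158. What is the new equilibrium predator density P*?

P* ≈ 4.63

At the interior fixed point, setting dH/dt = 0 with H > 0 fixes P* = (prey growth rate)/(HP coefficient) — independent of the other coefficients.
With the change, P* = 0.158/0.0341 = 4.63; it falls from 7.01.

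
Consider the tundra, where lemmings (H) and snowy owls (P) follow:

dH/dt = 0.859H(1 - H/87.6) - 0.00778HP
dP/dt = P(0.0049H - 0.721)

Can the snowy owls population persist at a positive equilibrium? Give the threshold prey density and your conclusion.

The predator equation gives dP/dt > 0 only when H > 0.721/0.0049 = 147.
Without the predator, H → K = 87.6. Since 87.6 < 147, the predator cannot invade.

Threshold H = 147; K < 147, so no, the predator goes extinct.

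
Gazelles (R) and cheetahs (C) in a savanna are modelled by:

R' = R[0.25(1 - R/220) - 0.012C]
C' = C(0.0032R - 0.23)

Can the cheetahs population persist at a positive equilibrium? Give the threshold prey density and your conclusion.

The predator equation gives dC/dt > 0 only when R > 0.23/0.0032 = 71.9.
Without the predator, R → K = 220. Since 220 > 71.9, the predator can invade and persist.

Threshold R = 71.9; K > 71.9, so yes, the predator persists.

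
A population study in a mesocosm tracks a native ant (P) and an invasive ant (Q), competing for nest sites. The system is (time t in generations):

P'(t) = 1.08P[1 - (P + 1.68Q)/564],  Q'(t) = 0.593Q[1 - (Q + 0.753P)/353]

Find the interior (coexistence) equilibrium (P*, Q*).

Setting both brackets to zero gives the nullclines P + 1.68Q = 564 and 0.753P + Q = 353.
Substituting Q = 353 - 0.753P into the first: P(1 - 1.68·0.753) = 564 - 1.68·353.
So P* = -29/-0.265 = 110, and then Q* = 353 - 0.753·110 = 270.

P* ≈ 110, Q* ≈ 270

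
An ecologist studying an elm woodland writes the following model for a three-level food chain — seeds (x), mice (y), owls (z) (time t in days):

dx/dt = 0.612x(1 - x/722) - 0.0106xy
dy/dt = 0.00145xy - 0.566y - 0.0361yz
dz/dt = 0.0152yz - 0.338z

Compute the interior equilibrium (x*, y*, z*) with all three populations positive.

From dz/dt = 0: 0.0152y* = 0.338, so y* = 22.2.
From dx/dt = 0: 0.612(1 - x*/722) = 0.0106·22.2, giving x* = 722·(1 - 0.385) = 444.
From dy/dt = 0: 0.00145·444 - 0.566 = 0.0361z*, so z* = 0.0777/0.0361 = 2.15.

x* ≈ 444, y* ≈ 22.2, z* ≈ 2.15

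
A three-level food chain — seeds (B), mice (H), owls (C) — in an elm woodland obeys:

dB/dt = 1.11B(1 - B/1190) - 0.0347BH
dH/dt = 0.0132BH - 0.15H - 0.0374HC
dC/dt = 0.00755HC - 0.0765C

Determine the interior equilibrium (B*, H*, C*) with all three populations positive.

B* ≈ 813, H* ≈ 10.1, C* ≈ 283

From dC/dt = 0: 0.00755H* = 0.0765, so H* = 10.1.
From dB/dt = 0: 1.11(1 - B*/1190) = 0.0347·10.1, giving B* = 1190·(1 - 0.317) = 813.
From dH/dt = 0: 0.0132·813 - 0.15 = 0.0374C*, so C* = 10.6/0.0374 = 283.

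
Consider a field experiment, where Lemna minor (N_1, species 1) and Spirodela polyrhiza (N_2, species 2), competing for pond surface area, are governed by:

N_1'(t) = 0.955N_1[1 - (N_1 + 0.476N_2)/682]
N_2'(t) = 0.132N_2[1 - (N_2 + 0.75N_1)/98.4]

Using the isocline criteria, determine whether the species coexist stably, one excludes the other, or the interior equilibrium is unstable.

Compare the nullcline intercepts: K1/α12 = 682/0.476 = 1430 > K2 = 98.4; K2/α21 = 98.4/0.75 = 131 < K1 = 682.
Since the inequalities point opposite ways, species 1 can invade but species 2 cannot.

species 1 excludes species 2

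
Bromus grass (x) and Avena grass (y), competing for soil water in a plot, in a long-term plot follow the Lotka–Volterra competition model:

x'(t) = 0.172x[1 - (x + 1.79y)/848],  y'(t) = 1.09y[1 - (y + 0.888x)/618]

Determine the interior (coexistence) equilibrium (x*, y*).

Setting both brackets to zero gives the nullclines x + 1.79y = 848 and 0.888x + y = 618.
Substituting y = 618 - 0.888x into the first: x(1 - 1.79·0.888) = 848 - 1.79·618.
So x* = -258/-0.59 = 438, and then y* = 618 - 0.888·438 = 229.

x* ≈ 438, y* ≈ 229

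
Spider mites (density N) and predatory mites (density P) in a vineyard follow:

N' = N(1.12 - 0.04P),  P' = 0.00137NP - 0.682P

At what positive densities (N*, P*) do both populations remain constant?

Set dP/dt = 0 with P > 0: 0.00137N - 0.682 = 0, so N* = 0.682/0.00137 = 498.
Set dN/dt = 0 with N > 0: 1.12 - 0.04P = 0, so P* = 1.12/0.04 = 28.

N* ≈ 498, P* ≈ 28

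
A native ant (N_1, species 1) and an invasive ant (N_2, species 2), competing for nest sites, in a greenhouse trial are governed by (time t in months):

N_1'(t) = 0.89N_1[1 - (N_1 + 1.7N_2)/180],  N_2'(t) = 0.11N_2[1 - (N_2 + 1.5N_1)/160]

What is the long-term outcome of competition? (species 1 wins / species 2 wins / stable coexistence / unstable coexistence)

unstable coexistence (outcome depends on initial conditions)

Compare the nullcline intercepts: K1/α12 = 180/1.7 = 106 < K2 = 160; K2/α21 = 160/1.5 = 107 < K1 = 180.
Since both are reversed, neither can invade when rare; the interior point is a saddle.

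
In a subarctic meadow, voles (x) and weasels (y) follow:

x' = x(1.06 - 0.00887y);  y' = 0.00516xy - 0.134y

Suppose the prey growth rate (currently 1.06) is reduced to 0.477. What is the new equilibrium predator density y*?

y* ≈ 53.8

At the interior fixed point, setting dx/dt = 0 with x > 0 fixes y* = (prey growth rate)/(xy coefficient) — independent of the other coefficients.
With the change, y* = 0.477/0.00887 = 53.8; it falls from 120.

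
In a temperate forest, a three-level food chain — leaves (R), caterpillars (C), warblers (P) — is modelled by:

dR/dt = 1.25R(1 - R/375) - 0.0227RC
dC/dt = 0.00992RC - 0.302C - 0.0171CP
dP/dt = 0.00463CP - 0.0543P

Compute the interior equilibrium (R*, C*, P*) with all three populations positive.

From dP/dt = 0: 0.00463C* = 0.0543, so C* = 11.7.
From dR/dt = 0: 1.25(1 - R*/375) = 0.0227·11.7, giving R* = 375·(1 - 0.213) = 295.
From dC/dt = 0: 0.00992·295 - 0.302 = 0.0171P*, so P* = 2.63/0.0171 = 154.

R* ≈ 295, C* ≈ 11.7, P* ≈ 154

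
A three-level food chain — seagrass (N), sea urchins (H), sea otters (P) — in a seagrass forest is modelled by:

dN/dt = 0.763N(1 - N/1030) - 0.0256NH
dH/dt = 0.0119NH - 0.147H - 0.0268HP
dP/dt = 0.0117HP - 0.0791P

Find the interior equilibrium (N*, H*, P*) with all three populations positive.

From dP/dt = 0: 0.0117H* = 0.0791, so H* = 6.76.
From dN/dt = 0: 0.763(1 - N*/1030) = 0.0256·6.76, giving N* = 1030·(1 - 0.227) = 796.
From dH/dt = 0: 0.0119·796 - 0.147 = 0.0268P*, so P* = 9.33/0.0268 = 348.

N* ≈ 796, H* ≈ 6.76, P* ≈ 348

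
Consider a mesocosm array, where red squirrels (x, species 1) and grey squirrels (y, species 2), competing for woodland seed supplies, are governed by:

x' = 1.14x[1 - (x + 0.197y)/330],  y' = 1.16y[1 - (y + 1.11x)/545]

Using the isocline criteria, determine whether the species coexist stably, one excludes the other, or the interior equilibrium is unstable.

stable coexistence

Compare the nullcline intercepts: K1/α12 = 330/0.197 = 1680 > K2 = 545; K2/α21 = 545/1.11 = 491 > K1 = 330.
Since both inequalities hold, each species can invade when rare, so the interior equilibrium is stable.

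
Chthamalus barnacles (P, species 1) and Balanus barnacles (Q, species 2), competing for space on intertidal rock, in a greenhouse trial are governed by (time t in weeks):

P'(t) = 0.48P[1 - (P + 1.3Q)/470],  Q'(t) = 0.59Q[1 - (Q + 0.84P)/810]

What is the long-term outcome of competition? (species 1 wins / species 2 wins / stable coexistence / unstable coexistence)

species 2 excludes species 1

Compare the nullcline intercepts: K1/α12 = 470/1.3 = 362 < K2 = 810; K2/α21 = 810/0.84 = 964 > K1 = 470.
Since the inequalities point opposite ways, species 2 can invade but species 1 cannot.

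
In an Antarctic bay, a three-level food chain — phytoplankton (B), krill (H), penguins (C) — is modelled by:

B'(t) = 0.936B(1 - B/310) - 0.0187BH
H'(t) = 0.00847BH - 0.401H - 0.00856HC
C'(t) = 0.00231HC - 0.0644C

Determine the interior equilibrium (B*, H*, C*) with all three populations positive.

From dC/dt = 0: 0.00231H* = 0.0644, so H* = 27.9.
From dB/dt = 0: 0.936(1 - B*/310) = 0.0187·27.9, giving B* = 310·(1 - 0.557) = 137.
From dH/dt = 0: 0.00847·137 - 0.401 = 0.00856C*, so C* = 0.762/0.00856 = 89.

B* ≈ 137, H* ≈ 27.9, C* ≈ 89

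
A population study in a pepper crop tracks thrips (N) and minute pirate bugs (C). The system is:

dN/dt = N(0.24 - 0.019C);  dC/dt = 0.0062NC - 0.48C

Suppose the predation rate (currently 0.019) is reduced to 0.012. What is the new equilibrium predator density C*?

C* ≈ 20

At the interior fixed point, setting dN/dt = 0 with N > 0 fixes C* = (prey growth rate)/(NC coefficient) — independent of the other coefficients.
With the change, C* = 0.24/0.012 = 20; it rises from 12.6.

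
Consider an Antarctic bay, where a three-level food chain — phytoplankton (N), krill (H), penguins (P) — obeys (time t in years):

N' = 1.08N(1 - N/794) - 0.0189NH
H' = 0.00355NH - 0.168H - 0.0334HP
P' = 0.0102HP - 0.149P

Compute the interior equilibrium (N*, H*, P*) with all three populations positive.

From dP/dt = 0: 0.0102H* = 0.149, so H* = 14.6.
From dN/dt = 0: 1.08(1 - N*/794) = 0.0189·14.6, giving N* = 794·(1 - 0.256) = 591.
From dH/dt = 0: 0.00355·591 - 0.168 = 0.0334P*, so P* = 1.93/0.0334 = 57.8.

N* ≈ 591, H* ≈ 14.6, P* ≈ 57.8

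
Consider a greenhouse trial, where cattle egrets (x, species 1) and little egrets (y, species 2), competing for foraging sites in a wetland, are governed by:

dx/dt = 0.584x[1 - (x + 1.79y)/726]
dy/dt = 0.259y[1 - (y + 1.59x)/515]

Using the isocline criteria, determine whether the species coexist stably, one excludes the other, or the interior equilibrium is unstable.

Compare the nullcline intercepts: K1/α12 = 726/1.79 = 406 < K2 = 515; K2/α21 = 515/1.59 = 324 < K1 = 726.
Since both are reversed, neither can invade when rare; the interior point is a saddle.

unstable coexistence (outcome depends on initial conditions)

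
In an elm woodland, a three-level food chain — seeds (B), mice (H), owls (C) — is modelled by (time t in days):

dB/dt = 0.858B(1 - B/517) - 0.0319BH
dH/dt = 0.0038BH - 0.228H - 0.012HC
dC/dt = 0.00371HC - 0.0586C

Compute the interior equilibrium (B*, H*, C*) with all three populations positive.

From dC/dt = 0: 0.00371H* = 0.0586, so H* = 15.8.
From dB/dt = 0: 0.858(1 - B*/517) = 0.0319·15.8, giving B* = 517·(1 - 0.587) = 213.
From dH/dt = 0: 0.0038·213 - 0.228 = 0.012C*, so C* = 0.583/0.012 = 48.6.

B* ≈ 213, H* ≈ 15.8, C* ≈ 48.6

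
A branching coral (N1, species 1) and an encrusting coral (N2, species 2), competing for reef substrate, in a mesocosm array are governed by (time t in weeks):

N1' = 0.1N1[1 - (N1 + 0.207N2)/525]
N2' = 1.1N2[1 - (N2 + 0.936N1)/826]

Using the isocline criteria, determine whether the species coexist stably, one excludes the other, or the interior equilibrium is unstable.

Compare the nullcline intercepts: K1/α12 = 525/0.207 = 2540 > K2 = 826; K2/α21 = 826/0.936 = 882 > K1 = 525.
Since both inequalities hold, each species can invade when rare, so the interior equilibrium is stable.

stable coexistence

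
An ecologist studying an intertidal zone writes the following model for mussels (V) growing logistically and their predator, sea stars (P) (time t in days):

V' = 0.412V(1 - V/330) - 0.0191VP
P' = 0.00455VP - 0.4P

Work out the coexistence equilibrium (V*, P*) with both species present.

From dP/dt = 0 with P > 0: 0.00455V* = 0.4, so V* = 87.9.
Substitute into dV/dt = 0: 0.412(1 - 87.9/330) = 0.0191P*.
The bracket is 0.734, giving P* = 0.302/0.0191 = 15.8.

V* ≈ 87.9, P* ≈ 15.8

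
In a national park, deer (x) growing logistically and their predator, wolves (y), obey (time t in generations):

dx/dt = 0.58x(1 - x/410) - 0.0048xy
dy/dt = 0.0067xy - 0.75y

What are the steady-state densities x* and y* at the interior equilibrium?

From dy/dt = 0 with y > 0: 0.0067x* = 0.75, so x* = 112.
Substitute into dx/dt = 0: 0.58(1 - 112/410) = 0.0048y*.
The bracket is 0.727, giving y* = 0.422/0.0048 = 87.8.

x* ≈ 112, y* ≈ 87.8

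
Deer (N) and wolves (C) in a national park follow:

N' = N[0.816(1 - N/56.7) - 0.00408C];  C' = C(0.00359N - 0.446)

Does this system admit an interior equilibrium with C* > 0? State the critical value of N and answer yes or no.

Threshold N = 124; K < 124, so no, the predator goes extinct.

The predator equation gives dC/dt > 0 only when N > 0.446/0.00359 = 124.
Without the predator, N → K = 56.7. Since 56.7 < 124, the predator cannot invade.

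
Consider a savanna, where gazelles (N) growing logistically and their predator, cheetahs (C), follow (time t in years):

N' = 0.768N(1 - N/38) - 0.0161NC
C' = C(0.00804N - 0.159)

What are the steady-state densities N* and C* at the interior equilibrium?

From dC/dt = 0 with C > 0: 0.00804N* = 0.159, so N* = 19.8.
Substitute into dN/dt = 0: 0.768(1 - 19.8/38) = 0.0161C*.
The bracket is 0.48, giving C* = 0.368/0.0161 = 22.9.

N* ≈ 19.8, C* ≈ 22.9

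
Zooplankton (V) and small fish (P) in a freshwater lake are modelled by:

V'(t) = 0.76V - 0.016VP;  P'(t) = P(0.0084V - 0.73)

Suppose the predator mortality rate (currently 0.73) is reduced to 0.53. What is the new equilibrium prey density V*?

At the interior fixed point, setting dP/dt = 0 with P > 0 fixes V* = (predator death rate)/(VP coefficient) — independent of the other coefficients.
With the change, V* = 0.53/0.0084 = 63.1; it falls from 86.9.

V* ≈ 63.1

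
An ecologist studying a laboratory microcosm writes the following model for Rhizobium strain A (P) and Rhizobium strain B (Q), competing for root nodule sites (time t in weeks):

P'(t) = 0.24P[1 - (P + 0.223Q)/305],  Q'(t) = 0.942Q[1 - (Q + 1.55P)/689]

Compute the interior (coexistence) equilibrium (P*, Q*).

Setting both brackets to zero gives the nullclines P + 0.223Q = 305 and 1.55P + Q = 689.
Substituting Q = 689 - 1.55P into the first: P(1 - 0.223·1.55) = 305 - 0.223·689.
So P* = 151/0.654 = 231, and then Q* = 689 - 1.55·231 = 330.

P* ≈ 231, Q* ≈ 330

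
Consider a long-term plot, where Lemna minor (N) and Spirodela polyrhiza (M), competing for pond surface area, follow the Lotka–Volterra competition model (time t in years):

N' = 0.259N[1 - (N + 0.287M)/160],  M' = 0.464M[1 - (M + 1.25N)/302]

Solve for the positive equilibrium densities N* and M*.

Setting both brackets to zero gives the nullclines N + 0.287M = 160 and 1.25N + M = 302.
Substituting M = 302 - 1.25N into the first: N(1 - 0.287·1.25) = 160 - 0.287·302.
So N* = 73.3/0.641 = 114, and then M* = 302 - 1.25·114 = 159.

N* ≈ 114, M* ≈ 159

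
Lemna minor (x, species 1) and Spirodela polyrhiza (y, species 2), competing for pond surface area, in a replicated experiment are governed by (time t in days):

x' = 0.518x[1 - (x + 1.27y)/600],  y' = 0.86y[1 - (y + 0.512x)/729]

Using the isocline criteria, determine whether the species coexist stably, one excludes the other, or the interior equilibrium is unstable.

species 2 excludes species 1

Compare the nullcline intercepts: K1/α12 = 600/1.27 = 472 < K2 = 729; K2/α21 = 729/0.512 = 1420 > K1 = 600.
Since the inequalities point opposite ways, species 2 can invade but species 1 cannot.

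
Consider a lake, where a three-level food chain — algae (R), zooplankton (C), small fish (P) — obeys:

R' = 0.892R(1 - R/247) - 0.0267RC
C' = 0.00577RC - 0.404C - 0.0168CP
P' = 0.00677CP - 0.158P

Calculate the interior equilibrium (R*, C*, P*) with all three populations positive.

R* ≈ 74.5, C* ≈ 23.3, P* ≈ 1.52

From dP/dt = 0: 0.00677C* = 0.158, so C* = 23.3.
From dR/dt = 0: 0.892(1 - R*/247) = 0.0267·23.3, giving R* = 247·(1 - 0.699) = 74.5.
From dC/dt = 0: 0.00577·74.5 - 0.404 = 0.0168P*, so P* = 0.0256/0.0168 = 1.52.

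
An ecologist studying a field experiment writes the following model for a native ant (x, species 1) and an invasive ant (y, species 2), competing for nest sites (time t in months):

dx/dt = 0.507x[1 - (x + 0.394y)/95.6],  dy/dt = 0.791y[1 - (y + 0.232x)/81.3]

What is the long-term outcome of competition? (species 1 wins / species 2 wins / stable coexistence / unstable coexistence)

Compare the nullcline intercepts: K1/α12 = 95.6/0.394 = 243 > K2 = 81.3; K2/α21 = 81.3/0.232 = 350 > K1 = 95.6.
Since both inequalities hold, each species can invade when rare, so the interior equilibrium is stable.

stable coexistence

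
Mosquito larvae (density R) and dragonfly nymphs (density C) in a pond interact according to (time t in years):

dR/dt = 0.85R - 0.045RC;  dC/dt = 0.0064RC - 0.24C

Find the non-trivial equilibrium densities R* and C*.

R* ≈ 37.5, C* ≈ 18.9

Set dC/dt = 0 with C > 0: 0.0064R - 0.24 = 0, so R* = 0.24/0.0064 = 37.5.
Set dR/dt = 0 with R > 0: 0.85 - 0.045C = 0, so C* = 0.85/0.045 = 18.9.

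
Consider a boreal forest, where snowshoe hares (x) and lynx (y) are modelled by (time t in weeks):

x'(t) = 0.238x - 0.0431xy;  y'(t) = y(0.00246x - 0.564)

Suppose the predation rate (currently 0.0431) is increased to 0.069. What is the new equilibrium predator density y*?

y* ≈ 3.45

At the interior fixed point, setting dx/dt = 0 with x > 0 fixes y* = (prey growth rate)/(xy coefficient) — independent of the other coefficients.
With the change, y* = 0.238/0.069 = 3.45; it falls from 5.52.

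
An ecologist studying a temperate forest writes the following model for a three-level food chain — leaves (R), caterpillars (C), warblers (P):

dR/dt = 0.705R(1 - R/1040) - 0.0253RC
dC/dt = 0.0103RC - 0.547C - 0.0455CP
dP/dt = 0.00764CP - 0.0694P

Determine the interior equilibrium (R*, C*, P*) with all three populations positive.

From dP/dt = 0: 0.00764C* = 0.0694, so C* = 9.08.
From dR/dt = 0: 0.705(1 - R*/1040) = 0.0253·9.08, giving R* = 1040·(1 - 0.326) = 701.
From dC/dt = 0: 0.0103·701 - 0.547 = 0.0455P*, so P* = 6.67/0.0455 = 147.

R* ≈ 701, C* ≈ 9.08, P* ≈ 147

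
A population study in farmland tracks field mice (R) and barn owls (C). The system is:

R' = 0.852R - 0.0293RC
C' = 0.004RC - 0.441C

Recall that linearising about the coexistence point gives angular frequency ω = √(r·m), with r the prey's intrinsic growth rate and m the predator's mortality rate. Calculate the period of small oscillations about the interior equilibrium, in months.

Here r = 0.852 and m = 0.441, so r·m = 0.376.
ω = √0.376 = 0.613 per month, hence T = 2π/ω ≈ 10.3 months.

T ≈ 10.3 months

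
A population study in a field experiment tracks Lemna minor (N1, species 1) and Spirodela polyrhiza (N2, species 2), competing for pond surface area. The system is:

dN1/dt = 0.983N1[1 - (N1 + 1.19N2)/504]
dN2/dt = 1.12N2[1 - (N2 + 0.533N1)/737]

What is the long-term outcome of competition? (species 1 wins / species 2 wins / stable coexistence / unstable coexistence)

species 2 excludes species 1

Compare the nullcline intercepts: K1/α12 = 504/1.19 = 424 < K2 = 737; K2/α21 = 737/0.533 = 1380 > K1 = 504.
Since the inequalities point opposite ways, species 2 can invade but species 1 cannot.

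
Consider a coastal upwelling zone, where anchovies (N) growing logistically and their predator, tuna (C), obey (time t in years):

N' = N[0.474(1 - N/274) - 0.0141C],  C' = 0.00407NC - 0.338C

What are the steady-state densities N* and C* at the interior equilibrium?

N* ≈ 83, C* ≈ 23.4

From dC/dt = 0 with C > 0: 0.00407N* = 0.338, so N* = 83.
Substitute into dN/dt = 0: 0.474(1 - 83/274) = 0.0141C*.
The bracket is 0.697, giving C* = 0.33/0.0141 = 23.4.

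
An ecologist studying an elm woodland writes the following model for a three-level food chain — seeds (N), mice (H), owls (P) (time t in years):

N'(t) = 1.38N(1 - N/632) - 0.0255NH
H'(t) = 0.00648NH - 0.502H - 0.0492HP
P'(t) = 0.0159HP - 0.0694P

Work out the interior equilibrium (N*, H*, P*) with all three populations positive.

N* ≈ 581, H* ≈ 4.36, P* ≈ 66.3

From dP/dt = 0: 0.0159H* = 0.0694, so H* = 4.36.
From dN/dt = 0: 1.38(1 - N*/632) = 0.0255·4.36, giving N* = 632·(1 - 0.0807) = 581.
From dH/dt = 0: 0.00648·581 - 0.502 = 0.0492P*, so P* = 3.26/0.0492 = 66.3.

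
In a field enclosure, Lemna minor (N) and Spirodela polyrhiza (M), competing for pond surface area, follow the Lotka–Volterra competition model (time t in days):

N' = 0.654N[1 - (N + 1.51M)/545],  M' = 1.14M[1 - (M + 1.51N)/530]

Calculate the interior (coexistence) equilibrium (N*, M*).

Setting both brackets to zero gives the nullclines N + 1.51M = 545 and 1.51N + M = 530.
Substituting M = 530 - 1.51N into the first: N(1 - 1.51·1.51) = 545 - 1.51·530.
So N* = -255/-1.28 = 199, and then M* = 530 - 1.51·199 = 229.

N* ≈ 199, M* ≈ 229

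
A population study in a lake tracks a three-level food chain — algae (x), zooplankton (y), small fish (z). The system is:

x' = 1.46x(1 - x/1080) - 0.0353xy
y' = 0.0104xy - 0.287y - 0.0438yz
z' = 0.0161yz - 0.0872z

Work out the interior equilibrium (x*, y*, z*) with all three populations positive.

x* ≈ 939, y* ≈ 5.42, z* ≈ 216

From dz/dt = 0: 0.0161y* = 0.0872, so y* = 5.42.
From dx/dt = 0: 1.46(1 - x*/1080) = 0.0353·5.42, giving x* = 1080·(1 - 0.131) = 939.
From dy/dt = 0: 0.0104·939 - 0.287 = 0.0438z*, so z* = 9.47/0.0438 = 216.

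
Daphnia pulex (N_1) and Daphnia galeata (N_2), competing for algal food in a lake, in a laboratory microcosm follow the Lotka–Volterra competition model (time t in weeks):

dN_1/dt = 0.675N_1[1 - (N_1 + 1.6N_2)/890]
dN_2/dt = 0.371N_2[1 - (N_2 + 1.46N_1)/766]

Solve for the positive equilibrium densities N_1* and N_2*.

N_1* ≈ 251, N_2* ≈ 399

Setting both brackets to zero gives the nullclines N_1 + 1.6N_2 = 890 and 1.46N_1 + N_2 = 766.
Substituting N_2 = 766 - 1.46N_1 into the first: N_1(1 - 1.6·1.46) = 890 - 1.6·766.
So N_1* = -336/-1.34 = 251, and then N_2* = 766 - 1.46·251 = 399.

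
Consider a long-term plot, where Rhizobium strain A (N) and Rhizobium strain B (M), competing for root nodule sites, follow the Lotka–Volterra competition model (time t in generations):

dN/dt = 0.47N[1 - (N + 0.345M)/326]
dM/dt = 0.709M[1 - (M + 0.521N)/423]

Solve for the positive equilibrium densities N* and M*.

N* ≈ 220, M* ≈ 309

Setting both brackets to zero gives the nullclines N + 0.345M = 326 and 0.521N + M = 423.
Substituting M = 423 - 0.521N into the first: N(1 - 0.345·0.521) = 326 - 0.345·423.
So N* = 180/0.82 = 220, and then M* = 423 - 0.521·220 = 309.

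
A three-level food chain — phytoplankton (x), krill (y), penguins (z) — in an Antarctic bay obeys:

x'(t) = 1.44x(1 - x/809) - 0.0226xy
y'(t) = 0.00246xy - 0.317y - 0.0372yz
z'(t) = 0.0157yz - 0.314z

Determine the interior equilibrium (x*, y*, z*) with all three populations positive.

From dz/dt = 0: 0.0157y* = 0.314, so y* = 20.
From dx/dt = 0: 1.44(1 - x*/809) = 0.0226·20, giving x* = 809·(1 - 0.314) = 555.
From dy/dt = 0: 0.00246·555 - 0.317 = 0.0372z*, so z* = 1.05/0.0372 = 28.2.

x* ≈ 555, y* ≈ 20, z* ≈ 28.2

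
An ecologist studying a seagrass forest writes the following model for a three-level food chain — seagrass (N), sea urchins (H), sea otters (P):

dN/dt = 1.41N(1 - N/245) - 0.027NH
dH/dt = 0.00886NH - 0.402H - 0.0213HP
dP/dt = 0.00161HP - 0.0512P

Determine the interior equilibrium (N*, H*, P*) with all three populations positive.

N* ≈ 95.8, H* ≈ 31.8, P* ≈ 21

From dP/dt = 0: 0.00161H* = 0.0512, so H* = 31.8.
From dN/dt = 0: 1.41(1 - N*/245) = 0.027·31.8, giving N* = 245·(1 - 0.609) = 95.8.
From dH/dt = 0: 0.00886·95.8 - 0.402 = 0.0213P*, so P* = 0.447/0.0213 = 21.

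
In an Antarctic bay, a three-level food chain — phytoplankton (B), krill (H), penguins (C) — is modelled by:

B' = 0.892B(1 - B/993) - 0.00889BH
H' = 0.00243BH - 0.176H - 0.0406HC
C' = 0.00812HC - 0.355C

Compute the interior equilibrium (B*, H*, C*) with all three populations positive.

From dC/dt = 0: 0.00812H* = 0.355, so H* = 43.7.
From dB/dt = 0: 0.892(1 - B*/993) = 0.00889·43.7, giving B* = 993·(1 - 0.436) = 560.
From dH/dt = 0: 0.00243·560 - 0.176 = 0.0406C*, so C* = 1.19/0.0406 = 29.2.

B* ≈ 560, H* ≈ 43.7, C* ≈ 29.2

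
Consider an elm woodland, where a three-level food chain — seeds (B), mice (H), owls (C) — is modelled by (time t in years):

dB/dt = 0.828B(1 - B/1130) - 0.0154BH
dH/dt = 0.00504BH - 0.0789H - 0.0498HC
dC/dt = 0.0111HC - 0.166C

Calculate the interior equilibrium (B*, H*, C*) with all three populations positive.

From dC/dt = 0: 0.0111H* = 0.166, so H* = 15.
From dB/dt = 0: 0.828(1 - B*/1130) = 0.0154·15, giving B* = 1130·(1 - 0.278) = 816.
From dH/dt = 0: 0.00504·816 - 0.0789 = 0.0498C*, so C* = 4.03/0.0498 = 81.

B* ≈ 816, H* ≈ 15, C* ≈ 81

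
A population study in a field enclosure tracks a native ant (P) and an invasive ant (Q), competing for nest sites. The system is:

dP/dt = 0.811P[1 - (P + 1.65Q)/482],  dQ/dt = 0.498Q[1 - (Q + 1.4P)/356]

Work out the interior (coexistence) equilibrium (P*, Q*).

Setting both brackets to zero gives the nullclines P + 1.65Q = 482 and 1.4P + Q = 356.
Substituting Q = 356 - 1.4P into the first: P(1 - 1.65·1.4) = 482 - 1.65·356.
So P* = -105/-1.31 = 80.5, and then Q* = 356 - 1.4·80.5 = 243.

P* ≈ 80.5, Q* ≈ 243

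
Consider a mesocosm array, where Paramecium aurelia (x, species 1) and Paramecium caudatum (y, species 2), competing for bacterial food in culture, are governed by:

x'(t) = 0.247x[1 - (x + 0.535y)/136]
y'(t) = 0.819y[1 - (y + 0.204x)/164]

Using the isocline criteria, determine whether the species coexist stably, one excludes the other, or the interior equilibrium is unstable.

stable coexistence

Compare the nullcline intercepts: K1/α12 = 136/0.535 = 254 > K2 = 164; K2/α21 = 164/0.204 = 804 > K1 = 136.
Since both inequalities hold, each species can invade when rare, so the interior equilibrium is stable.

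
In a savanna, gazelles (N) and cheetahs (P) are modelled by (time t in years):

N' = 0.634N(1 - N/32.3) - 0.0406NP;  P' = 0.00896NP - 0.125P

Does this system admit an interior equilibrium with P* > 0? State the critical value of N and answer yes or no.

Threshold N = 14; K > 14, so yes, the predator persists.

The predator equation gives dP/dt > 0 only when N > 0.125/0.00896 = 14.
Without the predator, N → K = 32.3. Since 32.3 > 14, the predator can invade and persist.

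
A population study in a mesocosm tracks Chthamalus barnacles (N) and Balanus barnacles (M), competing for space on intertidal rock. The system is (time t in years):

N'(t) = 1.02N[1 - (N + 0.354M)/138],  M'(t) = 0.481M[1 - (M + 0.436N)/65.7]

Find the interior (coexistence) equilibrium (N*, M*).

N* ≈ 136, M* ≈ 6.54

Setting both brackets to zero gives the nullclines N + 0.354M = 138 and 0.436N + M = 65.7.
Substituting M = 65.7 - 0.436N into the first: N(1 - 0.354·0.436) = 138 - 0.354·65.7.
So N* = 115/0.846 = 136, and then M* = 65.7 - 0.436·136 = 6.54.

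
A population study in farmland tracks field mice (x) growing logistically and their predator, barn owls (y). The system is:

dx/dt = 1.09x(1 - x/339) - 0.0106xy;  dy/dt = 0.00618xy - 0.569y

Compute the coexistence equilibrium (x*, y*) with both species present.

x* ≈ 92.1, y* ≈ 74.9

From dy/dt = 0 with y > 0: 0.00618x* = 0.569, so x* = 92.1.
Substitute into dx/dt = 0: 1.09(1 - 92.1/339) = 0.0106y*.
The bracket is 0.728, giving y* = 0.794/0.0106 = 74.9.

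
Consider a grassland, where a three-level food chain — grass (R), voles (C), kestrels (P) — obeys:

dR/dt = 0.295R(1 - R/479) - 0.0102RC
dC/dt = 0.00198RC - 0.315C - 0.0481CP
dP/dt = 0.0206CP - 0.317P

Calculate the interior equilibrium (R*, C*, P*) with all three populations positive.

From dP/dt = 0: 0.0206C* = 0.317, so C* = 15.4.
From dR/dt = 0: 0.295(1 - R*/479) = 0.0102·15.4, giving R* = 479·(1 - 0.532) = 224.
From dC/dt = 0: 0.00198·224 - 0.315 = 0.0481P*, so P* = 0.129/0.0481 = 2.68.

R* ≈ 224, C* ≈ 15.4, P* ≈ 2.68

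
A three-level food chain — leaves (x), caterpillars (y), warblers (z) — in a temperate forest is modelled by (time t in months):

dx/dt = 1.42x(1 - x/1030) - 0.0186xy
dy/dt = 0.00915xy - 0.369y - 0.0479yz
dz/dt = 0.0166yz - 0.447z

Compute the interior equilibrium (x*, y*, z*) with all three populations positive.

From dz/dt = 0: 0.0166y* = 0.447, so y* = 26.9.
From dx/dt = 0: 1.42(1 - x*/1030) = 0.0186·26.9, giving x* = 1030·(1 - 0.353) = 667.
From dy/dt = 0: 0.00915·667 - 0.369 = 0.0479z*, so z* = 5.73/0.0479 = 120.

x* ≈ 667, y* ≈ 26.9, z* ≈ 120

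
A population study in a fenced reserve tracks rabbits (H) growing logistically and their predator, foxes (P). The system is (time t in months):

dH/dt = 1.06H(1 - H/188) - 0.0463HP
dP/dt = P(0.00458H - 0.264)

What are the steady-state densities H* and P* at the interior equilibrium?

From dP/dt = 0 with P > 0: 0.00458H* = 0.264, so H* = 57.6.
Substitute into dH/dt = 0: 1.06(1 - 57.6/188) = 0.0463P*.
The bracket is 0.693, giving P* = 0.735/0.0463 = 15.9.

H* ≈ 57.6, P* ≈ 15.9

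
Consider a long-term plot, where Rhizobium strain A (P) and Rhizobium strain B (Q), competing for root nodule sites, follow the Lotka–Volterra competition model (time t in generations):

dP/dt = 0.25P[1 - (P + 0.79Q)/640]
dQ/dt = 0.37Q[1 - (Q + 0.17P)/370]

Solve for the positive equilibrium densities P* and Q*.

Setting both brackets to zero gives the nullclines P + 0.79Q = 640 and 0.17P + Q = 370.
Substituting Q = 370 - 0.17P into the first: P(1 - 0.79·0.17) = 640 - 0.79·370.
So P* = 348/0.866 = 402, and then Q* = 370 - 0.17·402 = 302.

P* ≈ 402, Q* ≈ 302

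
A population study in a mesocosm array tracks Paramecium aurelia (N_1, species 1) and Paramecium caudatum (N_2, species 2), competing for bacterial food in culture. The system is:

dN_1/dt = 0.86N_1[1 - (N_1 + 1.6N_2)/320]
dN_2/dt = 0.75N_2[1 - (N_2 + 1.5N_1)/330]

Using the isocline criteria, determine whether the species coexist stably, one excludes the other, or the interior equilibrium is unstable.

unstable coexistence (outcome depends on initial conditions)

Compare the nullcline intercepts: K1/α12 = 320/1.6 = 200 < K2 = 330; K2/α21 = 330/1.5 = 220 < K1 = 320.
Since both are reversed, neither can invade when rare; the interior point is a saddle.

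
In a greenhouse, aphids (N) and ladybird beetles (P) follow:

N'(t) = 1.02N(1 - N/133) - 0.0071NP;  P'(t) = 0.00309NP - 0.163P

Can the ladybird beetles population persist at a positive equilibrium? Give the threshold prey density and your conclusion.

The predator equation gives dP/dt > 0 only when N > 0.163/0.00309 = 52.8.
Without the predator, N → K = 133. Since 133 > 52.8, the predator can invade and persist.

Threshold N = 52.8; K > 52.8, so yes, the predator persists.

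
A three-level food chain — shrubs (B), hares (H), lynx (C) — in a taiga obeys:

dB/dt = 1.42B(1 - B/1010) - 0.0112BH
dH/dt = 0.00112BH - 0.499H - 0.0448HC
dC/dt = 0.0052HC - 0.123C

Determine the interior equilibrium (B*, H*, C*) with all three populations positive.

B* ≈ 822, H* ≈ 23.7, C* ≈ 9.4

From dC/dt = 0: 0.0052H* = 0.123, so H* = 23.7.
From dB/dt = 0: 1.42(1 - B*/1010) = 0.0112·23.7, giving B* = 1010·(1 - 0.187) = 822.
From dH/dt = 0: 0.00112·822 - 0.499 = 0.0448C*, so C* = 0.421/0.0448 = 9.4.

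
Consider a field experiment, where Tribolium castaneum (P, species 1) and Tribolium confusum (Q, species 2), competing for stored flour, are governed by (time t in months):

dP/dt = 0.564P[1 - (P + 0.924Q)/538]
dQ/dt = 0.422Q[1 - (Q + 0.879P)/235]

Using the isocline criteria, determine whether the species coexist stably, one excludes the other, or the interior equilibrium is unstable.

Compare the nullcline intercepts: K1/α12 = 538/0.924 = 582 > K2 = 235; K2/α21 = 235/0.879 = 267 < K1 = 538.
Since the inequalities point opposite ways, species 1 can invade but species 2 cannot.

species 1 excludes species 2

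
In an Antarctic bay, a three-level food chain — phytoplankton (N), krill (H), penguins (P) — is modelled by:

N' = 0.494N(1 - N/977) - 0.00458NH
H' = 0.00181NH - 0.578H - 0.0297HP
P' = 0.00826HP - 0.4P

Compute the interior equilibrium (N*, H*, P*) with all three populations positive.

N* ≈ 538, H* ≈ 48.4, P* ≈ 13.3

From dP/dt = 0: 0.00826H* = 0.4, so H* = 48.4.
From dN/dt = 0: 0.494(1 - N*/977) = 0.00458·48.4, giving N* = 977·(1 - 0.449) = 538.
From dH/dt = 0: 0.00181·538 - 0.578 = 0.0297P*, so P* = 0.396/0.0297 = 13.3.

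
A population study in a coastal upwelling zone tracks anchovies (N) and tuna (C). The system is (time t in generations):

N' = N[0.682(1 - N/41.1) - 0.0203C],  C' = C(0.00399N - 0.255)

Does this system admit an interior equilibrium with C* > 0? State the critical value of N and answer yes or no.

Threshold N = 63.9; K < 63.9, so no, the predator goes extinct.

The predator equation gives dC/dt > 0 only when N > 0.255/0.00399 = 63.9.
Without the predator, N → K = 41.1. Since 41.1 < 63.9, the predator cannot invade.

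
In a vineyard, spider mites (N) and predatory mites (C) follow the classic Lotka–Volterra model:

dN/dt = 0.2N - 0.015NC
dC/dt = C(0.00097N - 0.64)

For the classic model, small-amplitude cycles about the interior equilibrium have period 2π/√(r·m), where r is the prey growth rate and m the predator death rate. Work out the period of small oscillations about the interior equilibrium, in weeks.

T ≈ 17.6 weeks

Here r = 0.2 and m = 0.64, so r·m = 0.128.
ω = √0.128 = 0.358 per week, hence T = 2π/ω ≈ 17.6 weeks.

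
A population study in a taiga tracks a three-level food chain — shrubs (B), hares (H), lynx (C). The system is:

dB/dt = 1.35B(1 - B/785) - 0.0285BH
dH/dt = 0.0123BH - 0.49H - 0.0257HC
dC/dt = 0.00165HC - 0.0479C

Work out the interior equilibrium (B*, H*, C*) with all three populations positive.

B* ≈ 304, H* ≈ 29, C* ≈ 126

From dC/dt = 0: 0.00165H* = 0.0479, so H* = 29.
From dB/dt = 0: 1.35(1 - B*/785) = 0.0285·29, giving B* = 785·(1 - 0.613) = 304.
From dH/dt = 0: 0.0123·304 - 0.49 = 0.0257C*, so C* = 3.25/0.0257 = 126.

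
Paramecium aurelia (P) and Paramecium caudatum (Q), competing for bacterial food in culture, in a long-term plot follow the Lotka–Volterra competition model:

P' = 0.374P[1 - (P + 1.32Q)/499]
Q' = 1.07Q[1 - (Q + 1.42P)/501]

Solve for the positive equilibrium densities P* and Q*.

P* ≈ 186, Q* ≈ 237

Setting both brackets to zero gives the nullclines P + 1.32Q = 499 and 1.42P + Q = 501.
Substituting Q = 501 - 1.42P into the first: P(1 - 1.32·1.42) = 499 - 1.32·501.
So P* = -162/-0.874 = 186, and then Q* = 501 - 1.42·186 = 237.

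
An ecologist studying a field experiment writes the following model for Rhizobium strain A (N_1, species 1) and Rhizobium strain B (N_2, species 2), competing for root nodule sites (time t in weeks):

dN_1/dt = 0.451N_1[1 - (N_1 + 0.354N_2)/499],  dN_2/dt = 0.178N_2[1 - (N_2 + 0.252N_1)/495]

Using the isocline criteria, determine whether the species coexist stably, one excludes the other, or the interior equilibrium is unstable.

Compare the nullcline intercepts: K1/α12 = 499/0.354 = 1410 > K2 = 495; K2/α21 = 495/0.252 = 1960 > K1 = 499.
Since both inequalities hold, each species can invade when rare, so the interior equilibrium is stable.

stable coexistence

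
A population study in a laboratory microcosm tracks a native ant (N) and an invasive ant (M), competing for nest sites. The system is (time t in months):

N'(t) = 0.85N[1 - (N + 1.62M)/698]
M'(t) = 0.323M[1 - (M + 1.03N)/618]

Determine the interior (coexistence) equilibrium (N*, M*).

Setting both brackets to zero gives the nullclines N + 1.62M = 698 and 1.03N + M = 618.
Substituting M = 618 - 1.03N into the first: N(1 - 1.62·1.03) = 698 - 1.62·618.
So N* = -303/-0.669 = 453, and then M* = 618 - 1.03·453 = 151.

N* ≈ 453, M* ≈ 151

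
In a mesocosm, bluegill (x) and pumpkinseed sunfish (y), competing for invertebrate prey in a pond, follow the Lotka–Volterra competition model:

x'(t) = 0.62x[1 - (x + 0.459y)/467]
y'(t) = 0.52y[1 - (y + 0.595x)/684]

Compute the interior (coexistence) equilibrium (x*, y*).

Setting both brackets to zero gives the nullclines x + 0.459y = 467 and 0.595x + y = 684.
Substituting y = 684 - 0.595x into the first: x(1 - 0.459·0.595) = 467 - 0.459·684.
So x* = 153/0.727 = 211, and then y* = 684 - 0.595·211 = 559.

x* ≈ 211, y* ≈ 559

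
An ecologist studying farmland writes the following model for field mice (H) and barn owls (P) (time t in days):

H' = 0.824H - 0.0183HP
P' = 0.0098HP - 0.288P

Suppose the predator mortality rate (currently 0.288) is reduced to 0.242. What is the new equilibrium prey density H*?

H* ≈ 24.7

At the interior fixed point, setting dP/dt = 0 with P > 0 fixes H* = (predator death rate)/(HP coefficient) — independent of the other coefficients.
With the change, H* = 0.242/0.0098 = 24.7; it falls from 29.4.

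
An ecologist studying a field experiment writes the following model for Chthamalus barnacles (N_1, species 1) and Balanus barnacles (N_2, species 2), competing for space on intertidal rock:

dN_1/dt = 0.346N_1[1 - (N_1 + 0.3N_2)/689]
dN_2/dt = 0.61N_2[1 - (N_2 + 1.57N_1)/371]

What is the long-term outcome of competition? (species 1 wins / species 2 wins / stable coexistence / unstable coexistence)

species 1 excludes species 2

Compare the nullcline intercepts: K1/α12 = 689/0.3 = 2300 > K2 = 371; K2/α21 = 371/1.57 = 236 < K1 = 689.
Since the inequalities point opposite ways, species 1 can invade but species 2 cannot.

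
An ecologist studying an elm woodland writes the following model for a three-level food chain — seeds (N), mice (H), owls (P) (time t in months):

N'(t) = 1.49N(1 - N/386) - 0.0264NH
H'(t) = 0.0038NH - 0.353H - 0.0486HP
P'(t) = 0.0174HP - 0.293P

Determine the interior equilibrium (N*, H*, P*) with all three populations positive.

N* ≈ 271, H* ≈ 16.8, P* ≈ 13.9

From dP/dt = 0: 0.0174H* = 0.293, so H* = 16.8.
From dN/dt = 0: 1.49(1 - N*/386) = 0.0264·16.8, giving N* = 386·(1 - 0.298) = 271.
From dH/dt = 0: 0.0038·271 - 0.353 = 0.0486P*, so P* = 0.676/0.0486 = 13.9.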